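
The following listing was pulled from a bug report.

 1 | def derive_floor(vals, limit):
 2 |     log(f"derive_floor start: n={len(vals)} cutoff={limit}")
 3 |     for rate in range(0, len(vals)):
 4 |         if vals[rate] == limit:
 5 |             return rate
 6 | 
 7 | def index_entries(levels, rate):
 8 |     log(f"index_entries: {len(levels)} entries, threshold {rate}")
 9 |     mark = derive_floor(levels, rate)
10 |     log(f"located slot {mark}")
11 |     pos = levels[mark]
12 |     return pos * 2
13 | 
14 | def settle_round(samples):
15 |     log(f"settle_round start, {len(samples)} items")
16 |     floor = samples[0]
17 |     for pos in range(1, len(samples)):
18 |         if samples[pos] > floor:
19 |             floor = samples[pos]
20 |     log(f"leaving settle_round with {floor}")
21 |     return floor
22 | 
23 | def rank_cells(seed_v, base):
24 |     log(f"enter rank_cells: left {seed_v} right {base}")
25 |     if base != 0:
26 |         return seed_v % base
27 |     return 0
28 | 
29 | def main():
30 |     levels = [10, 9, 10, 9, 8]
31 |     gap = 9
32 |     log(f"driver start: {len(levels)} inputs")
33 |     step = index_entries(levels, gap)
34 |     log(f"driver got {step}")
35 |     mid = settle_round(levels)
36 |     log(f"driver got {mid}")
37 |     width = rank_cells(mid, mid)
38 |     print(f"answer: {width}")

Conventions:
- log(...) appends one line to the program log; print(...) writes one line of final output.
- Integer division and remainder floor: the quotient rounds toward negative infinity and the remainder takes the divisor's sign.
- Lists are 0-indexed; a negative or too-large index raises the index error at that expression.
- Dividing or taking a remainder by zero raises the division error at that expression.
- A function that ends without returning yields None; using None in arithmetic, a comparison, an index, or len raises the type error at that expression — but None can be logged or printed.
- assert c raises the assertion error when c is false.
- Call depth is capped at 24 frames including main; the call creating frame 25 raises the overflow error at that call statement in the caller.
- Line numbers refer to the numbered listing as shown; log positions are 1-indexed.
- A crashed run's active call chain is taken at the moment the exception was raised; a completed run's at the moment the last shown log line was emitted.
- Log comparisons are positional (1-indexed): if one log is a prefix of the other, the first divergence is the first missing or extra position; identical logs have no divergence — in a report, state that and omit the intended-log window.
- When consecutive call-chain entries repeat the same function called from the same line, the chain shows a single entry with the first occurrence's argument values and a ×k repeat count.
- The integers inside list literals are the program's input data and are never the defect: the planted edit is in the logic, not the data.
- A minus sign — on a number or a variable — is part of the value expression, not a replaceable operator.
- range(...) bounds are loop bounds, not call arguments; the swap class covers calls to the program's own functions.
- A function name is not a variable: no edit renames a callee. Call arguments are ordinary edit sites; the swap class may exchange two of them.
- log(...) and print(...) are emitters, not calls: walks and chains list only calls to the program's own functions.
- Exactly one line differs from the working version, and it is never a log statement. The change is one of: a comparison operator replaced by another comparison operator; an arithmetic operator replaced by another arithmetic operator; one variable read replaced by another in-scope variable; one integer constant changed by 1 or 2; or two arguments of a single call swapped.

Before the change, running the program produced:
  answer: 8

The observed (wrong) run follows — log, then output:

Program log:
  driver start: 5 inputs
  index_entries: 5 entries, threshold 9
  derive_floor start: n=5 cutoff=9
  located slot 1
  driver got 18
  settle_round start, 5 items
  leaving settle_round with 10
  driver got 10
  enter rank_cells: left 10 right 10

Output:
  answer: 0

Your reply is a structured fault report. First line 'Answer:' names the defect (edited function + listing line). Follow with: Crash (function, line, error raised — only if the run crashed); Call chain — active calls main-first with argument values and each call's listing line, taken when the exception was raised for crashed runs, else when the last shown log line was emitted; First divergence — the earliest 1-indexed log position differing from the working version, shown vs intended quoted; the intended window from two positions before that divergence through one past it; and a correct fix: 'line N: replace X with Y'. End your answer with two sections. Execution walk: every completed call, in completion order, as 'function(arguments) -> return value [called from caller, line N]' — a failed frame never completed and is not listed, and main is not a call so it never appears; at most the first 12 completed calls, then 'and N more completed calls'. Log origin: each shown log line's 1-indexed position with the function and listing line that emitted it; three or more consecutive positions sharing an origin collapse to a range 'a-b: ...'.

Answer: the defect is in main at line 37.
Key fact: Position 9 is the first bad log line: 'enter rank_cells: left 10 right 10' should read 'enter rank_cells: left 18 right 10'.
Call chain: main -> rank_cells(10, 10) (called at line 37).
First divergence: at position 9 the run shows 'enter rank_cells: left 10 right 10' where the working version logs 'enter rank_cells: left 18 right 10'.
Intended log window:
  7: leaving settle_round with 10
  8: driver got 10
  9: enter rank_cells: left 18 right 10
Execution walk:
  derive_floor([10, 9, 10, 9, 8], 9) -> 1  [called from index_entries, line 9]
  index_entries([10, 9, 10, 9, 8], 9) -> 18  [called from main, line 33]
  settle_round([10, 9, 10, 9, 8]) -> 10  [called from main, line 35]
  rank_cells(10, 10) -> 0  [called from main, line 37]
Origin of each log line:
  1: logged in main at line 32
  2: logged in index_entries at line 8
  3: logged in derive_floor at line 2
  4: logged in index_entries at line 10
  5: logged in main at line 34
  6: logged in settle_round at line 15
  7: logged in settle_round at line 20
  8: logged in main at line 36
  9: logged in rank_cells at line 24
A correct fix: line 37: replace `rank_cells(mid, mid)` with `rank_cells(step, mid)`.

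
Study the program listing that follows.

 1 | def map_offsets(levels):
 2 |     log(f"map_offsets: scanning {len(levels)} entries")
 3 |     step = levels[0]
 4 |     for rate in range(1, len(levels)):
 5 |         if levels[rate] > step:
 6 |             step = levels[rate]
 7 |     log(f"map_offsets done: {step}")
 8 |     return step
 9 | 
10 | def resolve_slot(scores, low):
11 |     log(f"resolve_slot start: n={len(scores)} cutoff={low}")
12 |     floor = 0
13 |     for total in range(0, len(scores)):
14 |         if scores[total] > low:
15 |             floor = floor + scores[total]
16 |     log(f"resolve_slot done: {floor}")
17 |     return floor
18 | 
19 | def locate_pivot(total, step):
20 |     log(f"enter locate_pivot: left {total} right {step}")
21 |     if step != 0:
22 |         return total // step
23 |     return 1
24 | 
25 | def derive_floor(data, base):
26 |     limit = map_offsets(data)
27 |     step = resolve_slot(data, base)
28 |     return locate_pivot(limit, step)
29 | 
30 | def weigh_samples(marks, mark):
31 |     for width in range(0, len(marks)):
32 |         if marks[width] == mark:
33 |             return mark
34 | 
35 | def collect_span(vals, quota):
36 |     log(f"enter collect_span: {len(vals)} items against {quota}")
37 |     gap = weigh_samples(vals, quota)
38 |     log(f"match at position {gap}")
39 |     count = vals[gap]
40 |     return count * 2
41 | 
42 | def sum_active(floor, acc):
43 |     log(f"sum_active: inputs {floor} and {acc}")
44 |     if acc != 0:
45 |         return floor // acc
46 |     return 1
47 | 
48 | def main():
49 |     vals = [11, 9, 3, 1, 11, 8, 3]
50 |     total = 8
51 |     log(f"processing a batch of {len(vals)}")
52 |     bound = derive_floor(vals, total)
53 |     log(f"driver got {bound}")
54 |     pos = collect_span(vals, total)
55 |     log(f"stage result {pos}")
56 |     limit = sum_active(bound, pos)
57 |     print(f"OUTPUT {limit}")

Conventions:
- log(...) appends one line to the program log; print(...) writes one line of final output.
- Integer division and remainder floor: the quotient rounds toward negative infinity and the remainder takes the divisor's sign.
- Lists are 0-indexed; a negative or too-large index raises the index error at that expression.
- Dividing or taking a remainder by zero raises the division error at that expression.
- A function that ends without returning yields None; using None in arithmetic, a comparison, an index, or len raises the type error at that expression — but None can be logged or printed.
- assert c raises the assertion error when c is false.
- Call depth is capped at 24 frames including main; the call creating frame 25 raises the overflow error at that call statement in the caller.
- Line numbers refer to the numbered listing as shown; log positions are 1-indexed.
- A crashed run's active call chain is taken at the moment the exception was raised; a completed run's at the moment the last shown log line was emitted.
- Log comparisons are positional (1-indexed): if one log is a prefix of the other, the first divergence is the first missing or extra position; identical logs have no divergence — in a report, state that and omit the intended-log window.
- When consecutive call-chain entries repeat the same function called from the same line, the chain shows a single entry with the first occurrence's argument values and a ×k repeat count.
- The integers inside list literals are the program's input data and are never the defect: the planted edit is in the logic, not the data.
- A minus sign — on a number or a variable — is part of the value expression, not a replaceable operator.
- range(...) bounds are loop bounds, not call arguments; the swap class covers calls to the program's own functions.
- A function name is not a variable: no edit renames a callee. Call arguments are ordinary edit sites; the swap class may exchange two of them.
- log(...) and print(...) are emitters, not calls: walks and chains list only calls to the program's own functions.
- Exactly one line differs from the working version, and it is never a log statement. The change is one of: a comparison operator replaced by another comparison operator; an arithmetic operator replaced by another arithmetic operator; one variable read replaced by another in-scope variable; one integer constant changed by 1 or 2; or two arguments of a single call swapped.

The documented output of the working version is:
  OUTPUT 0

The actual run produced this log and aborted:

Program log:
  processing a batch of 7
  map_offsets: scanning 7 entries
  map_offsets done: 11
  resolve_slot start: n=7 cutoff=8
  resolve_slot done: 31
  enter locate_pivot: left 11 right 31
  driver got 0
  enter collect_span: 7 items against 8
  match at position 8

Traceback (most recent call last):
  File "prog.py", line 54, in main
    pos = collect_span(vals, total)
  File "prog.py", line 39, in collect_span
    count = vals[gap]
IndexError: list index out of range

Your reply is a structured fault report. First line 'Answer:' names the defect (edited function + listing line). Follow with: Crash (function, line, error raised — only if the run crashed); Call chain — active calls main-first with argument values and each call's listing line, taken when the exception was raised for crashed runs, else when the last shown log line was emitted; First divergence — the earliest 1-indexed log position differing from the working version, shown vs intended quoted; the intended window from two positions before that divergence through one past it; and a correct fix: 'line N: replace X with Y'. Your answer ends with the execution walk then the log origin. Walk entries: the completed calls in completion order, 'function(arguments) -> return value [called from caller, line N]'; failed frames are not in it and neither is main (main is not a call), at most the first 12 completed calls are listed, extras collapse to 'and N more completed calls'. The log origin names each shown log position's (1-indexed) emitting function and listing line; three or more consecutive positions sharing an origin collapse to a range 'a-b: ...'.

Answer: the defect is in weigh_samples at line 33.
Core observation: The log first diverges at position 9: the faulty run prints 'match at position 8' where the working version prints 'match at position 5'.
Crash: collect_span, line 39, IndexError.
Call chain: main -> collect_span([11, 9, 3, 1, 11, 8, 3], 8) (called at line 54).
First divergence: position 9 — shown 'match at position 8', intended 'match at position 5'.
Intended log window:
  7: driver got 0
  8: enter collect_span: 7 items against 8
  9: match at position 5
  10: stage result 16
Execution walk:
  map_offsets([11, 9, 3, 1, 11, 8, 3]) -> 11  [called from derive_floor, line 26]
  resolve_slot([11, 9, 3, 1, 11, 8, 3], 8) -> 31  [called from derive_floor, line 27]
  locate_pivot(11, 31) -> 0  [called from derive_floor, line 28]
  derive_floor([11, 9, 3, 1, 11, 8, 3], 8) -> 0  [called from main, line 52]
  weigh_samples([11, 9, 3, 1, 11, 8, 3], 8) -> 8  [called from collect_span, line 37]
Log line origins:
  1: emitted by main (line 51)
  2: emitted by map_offsets (line 2)
  3: emitted by map_offsets (line 7)
  4: emitted by resolve_slot (line 11)
  5: emitted by resolve_slot (line 16)
  6: emitted by locate_pivot (line 20)
  7: emitted by main (line 53)
  8: emitted by collect_span (line 36)
  9: emitted by collect_span (line 38)
A correct fix: line 33: replace `mark` with `width`.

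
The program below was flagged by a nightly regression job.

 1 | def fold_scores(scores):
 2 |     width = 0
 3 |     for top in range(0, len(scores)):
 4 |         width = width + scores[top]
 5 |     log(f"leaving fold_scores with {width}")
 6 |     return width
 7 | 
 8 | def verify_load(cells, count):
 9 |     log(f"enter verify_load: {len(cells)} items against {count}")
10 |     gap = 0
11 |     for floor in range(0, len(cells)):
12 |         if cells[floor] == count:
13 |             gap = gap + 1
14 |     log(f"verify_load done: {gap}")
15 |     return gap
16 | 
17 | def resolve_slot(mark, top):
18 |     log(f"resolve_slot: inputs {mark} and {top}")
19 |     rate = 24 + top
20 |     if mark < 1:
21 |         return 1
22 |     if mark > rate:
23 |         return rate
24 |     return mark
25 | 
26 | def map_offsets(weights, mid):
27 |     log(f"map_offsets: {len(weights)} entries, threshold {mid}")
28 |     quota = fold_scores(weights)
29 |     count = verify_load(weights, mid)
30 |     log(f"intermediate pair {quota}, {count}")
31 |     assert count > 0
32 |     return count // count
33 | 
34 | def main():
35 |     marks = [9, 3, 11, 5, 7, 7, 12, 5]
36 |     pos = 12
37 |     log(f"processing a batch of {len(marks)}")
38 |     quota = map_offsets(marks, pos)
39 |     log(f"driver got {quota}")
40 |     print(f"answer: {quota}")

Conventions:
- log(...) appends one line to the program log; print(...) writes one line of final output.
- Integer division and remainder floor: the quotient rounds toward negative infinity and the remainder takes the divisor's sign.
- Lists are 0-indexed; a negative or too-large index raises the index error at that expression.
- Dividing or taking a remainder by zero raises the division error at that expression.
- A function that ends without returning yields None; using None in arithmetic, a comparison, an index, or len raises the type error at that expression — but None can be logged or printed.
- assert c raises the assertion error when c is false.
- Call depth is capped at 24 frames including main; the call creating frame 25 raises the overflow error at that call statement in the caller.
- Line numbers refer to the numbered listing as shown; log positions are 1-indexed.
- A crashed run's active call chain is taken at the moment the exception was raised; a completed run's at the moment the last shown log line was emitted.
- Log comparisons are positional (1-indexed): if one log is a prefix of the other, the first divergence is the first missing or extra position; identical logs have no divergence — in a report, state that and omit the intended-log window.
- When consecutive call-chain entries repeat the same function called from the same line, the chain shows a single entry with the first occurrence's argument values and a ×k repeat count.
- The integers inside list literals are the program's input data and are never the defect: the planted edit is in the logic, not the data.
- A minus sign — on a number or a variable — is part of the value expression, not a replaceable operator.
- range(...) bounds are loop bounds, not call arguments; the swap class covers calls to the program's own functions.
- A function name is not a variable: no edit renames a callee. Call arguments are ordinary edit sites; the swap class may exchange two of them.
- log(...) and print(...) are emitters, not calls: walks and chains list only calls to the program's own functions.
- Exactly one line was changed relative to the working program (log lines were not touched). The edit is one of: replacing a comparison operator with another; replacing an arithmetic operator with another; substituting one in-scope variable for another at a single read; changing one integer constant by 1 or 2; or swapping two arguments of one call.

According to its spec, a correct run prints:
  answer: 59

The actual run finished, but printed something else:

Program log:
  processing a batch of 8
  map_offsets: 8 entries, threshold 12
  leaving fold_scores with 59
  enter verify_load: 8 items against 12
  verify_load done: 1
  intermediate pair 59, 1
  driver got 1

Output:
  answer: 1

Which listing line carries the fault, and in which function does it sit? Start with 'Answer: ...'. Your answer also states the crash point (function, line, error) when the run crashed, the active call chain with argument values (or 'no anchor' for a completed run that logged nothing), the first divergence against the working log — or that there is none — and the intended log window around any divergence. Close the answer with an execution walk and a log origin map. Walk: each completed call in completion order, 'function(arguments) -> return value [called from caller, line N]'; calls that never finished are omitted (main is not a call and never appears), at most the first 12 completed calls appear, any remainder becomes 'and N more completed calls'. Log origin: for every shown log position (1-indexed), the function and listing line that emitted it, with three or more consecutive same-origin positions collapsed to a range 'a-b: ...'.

Answer: the defect is in map_offsets at line 32.
Core observation: Everything matches until log position 7, which reads 'driver got 1' in place of 'driver got 59'.
Call chain: main.
First divergence: position 7 — the shown line 'driver got 1' should read 'driver got 59'.
Intended log window:
  5: verify_load done: 1
  6: intermediate pair 59, 1
  7: driver got 59
Execution walk:
  fold_scores([9, 3, 11, 5, 7, 7, 12, 5]) -> 59  [called from map_offsets, line 28]
  verify_load([9, 3, 11, 5, 7, 7, 12, 5], 12) -> 1  [called from map_offsets, line 29]
  map_offsets([9, 3, 11, 5, 7, 7, 12, 5], 12) -> 1  [called from main, line 38]
Log line origins:
  1 — main, line 37
  2 — map_offsets, line 27
  3 — fold_scores, line 5
  4 — verify_load, line 9
  5 — verify_load, line 14
  6 — map_offsets, line 30
  7 — main, line 39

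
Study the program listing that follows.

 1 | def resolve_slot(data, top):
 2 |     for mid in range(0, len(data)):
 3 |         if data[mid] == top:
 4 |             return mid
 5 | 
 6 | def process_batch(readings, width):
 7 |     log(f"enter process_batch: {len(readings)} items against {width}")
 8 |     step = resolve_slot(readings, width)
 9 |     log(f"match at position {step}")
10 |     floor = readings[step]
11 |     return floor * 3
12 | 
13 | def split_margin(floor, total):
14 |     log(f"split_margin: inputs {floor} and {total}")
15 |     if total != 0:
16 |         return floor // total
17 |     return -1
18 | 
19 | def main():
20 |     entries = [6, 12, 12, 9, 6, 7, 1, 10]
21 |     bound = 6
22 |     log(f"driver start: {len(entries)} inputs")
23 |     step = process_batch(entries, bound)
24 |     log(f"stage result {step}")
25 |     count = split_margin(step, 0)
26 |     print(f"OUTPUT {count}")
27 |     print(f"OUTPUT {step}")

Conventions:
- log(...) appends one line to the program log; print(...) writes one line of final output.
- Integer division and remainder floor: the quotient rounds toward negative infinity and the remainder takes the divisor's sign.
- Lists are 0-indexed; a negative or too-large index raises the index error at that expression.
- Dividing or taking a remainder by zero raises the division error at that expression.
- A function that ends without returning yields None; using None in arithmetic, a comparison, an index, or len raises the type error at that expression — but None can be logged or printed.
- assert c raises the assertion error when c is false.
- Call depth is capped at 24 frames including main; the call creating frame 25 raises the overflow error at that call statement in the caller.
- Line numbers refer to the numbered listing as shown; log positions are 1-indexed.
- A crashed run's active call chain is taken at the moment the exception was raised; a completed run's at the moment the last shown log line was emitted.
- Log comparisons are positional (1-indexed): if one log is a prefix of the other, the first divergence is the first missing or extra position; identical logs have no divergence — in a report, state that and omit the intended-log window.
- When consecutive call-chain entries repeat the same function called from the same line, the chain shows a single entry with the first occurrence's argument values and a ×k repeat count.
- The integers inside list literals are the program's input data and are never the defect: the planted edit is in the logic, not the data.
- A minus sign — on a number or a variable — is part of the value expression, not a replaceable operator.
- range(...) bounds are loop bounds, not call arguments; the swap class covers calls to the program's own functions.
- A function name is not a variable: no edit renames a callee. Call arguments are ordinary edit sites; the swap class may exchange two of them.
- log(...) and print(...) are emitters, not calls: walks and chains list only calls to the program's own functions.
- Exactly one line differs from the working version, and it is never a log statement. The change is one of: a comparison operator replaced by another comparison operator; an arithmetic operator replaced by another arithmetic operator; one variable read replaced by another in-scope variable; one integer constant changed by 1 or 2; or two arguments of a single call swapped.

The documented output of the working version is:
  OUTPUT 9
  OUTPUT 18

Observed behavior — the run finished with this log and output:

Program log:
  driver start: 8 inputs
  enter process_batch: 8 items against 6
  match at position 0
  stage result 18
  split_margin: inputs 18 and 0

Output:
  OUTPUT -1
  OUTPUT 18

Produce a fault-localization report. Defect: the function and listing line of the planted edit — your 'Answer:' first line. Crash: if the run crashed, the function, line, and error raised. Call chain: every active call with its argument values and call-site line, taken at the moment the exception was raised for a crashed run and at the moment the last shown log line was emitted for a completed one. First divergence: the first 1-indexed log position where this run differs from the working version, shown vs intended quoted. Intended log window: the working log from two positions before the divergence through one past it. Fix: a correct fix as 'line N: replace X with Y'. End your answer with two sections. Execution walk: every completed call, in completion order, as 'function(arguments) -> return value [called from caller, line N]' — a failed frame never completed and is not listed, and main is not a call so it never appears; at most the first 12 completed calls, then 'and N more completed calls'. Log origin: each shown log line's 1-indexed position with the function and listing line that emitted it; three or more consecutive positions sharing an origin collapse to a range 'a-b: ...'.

Answer: the defect is in main at line 25.
Key observation: Log line 5 is where behavior first shows: 'split_margin: inputs 18 and 0' appears instead of 'split_margin: inputs 18 and 2'.
Call chain: main -> split_margin(18, 0) (called at line 25).
First divergence: at position 5 the run shows 'split_margin: inputs 18 and 0' where the working version logs 'split_margin: inputs 18 and 2'.
Intended log window:
  3: match at position 0
  4: stage result 18
  5: split_margin: inputs 18 and 2
Execution walk:
  resolve_slot([6, 12, 12, 9, 6, 7, 1, 10], 6) -> 0  [called from process_batch, line 8]
  process_batch([6, 12, 12, 9, 6, 7, 1, 10], 6) -> 18  [called from main, line 23]
  split_margin(18, 0) -> -1  [called from main, line 25]
Log origin:
  1: from main, line 22
  2: from process_batch, line 7
  3: from process_batch, line 9
  4: from main, line 24
  5: from split_margin, line 14
A correct fix: line 25: replace `0` with `2`.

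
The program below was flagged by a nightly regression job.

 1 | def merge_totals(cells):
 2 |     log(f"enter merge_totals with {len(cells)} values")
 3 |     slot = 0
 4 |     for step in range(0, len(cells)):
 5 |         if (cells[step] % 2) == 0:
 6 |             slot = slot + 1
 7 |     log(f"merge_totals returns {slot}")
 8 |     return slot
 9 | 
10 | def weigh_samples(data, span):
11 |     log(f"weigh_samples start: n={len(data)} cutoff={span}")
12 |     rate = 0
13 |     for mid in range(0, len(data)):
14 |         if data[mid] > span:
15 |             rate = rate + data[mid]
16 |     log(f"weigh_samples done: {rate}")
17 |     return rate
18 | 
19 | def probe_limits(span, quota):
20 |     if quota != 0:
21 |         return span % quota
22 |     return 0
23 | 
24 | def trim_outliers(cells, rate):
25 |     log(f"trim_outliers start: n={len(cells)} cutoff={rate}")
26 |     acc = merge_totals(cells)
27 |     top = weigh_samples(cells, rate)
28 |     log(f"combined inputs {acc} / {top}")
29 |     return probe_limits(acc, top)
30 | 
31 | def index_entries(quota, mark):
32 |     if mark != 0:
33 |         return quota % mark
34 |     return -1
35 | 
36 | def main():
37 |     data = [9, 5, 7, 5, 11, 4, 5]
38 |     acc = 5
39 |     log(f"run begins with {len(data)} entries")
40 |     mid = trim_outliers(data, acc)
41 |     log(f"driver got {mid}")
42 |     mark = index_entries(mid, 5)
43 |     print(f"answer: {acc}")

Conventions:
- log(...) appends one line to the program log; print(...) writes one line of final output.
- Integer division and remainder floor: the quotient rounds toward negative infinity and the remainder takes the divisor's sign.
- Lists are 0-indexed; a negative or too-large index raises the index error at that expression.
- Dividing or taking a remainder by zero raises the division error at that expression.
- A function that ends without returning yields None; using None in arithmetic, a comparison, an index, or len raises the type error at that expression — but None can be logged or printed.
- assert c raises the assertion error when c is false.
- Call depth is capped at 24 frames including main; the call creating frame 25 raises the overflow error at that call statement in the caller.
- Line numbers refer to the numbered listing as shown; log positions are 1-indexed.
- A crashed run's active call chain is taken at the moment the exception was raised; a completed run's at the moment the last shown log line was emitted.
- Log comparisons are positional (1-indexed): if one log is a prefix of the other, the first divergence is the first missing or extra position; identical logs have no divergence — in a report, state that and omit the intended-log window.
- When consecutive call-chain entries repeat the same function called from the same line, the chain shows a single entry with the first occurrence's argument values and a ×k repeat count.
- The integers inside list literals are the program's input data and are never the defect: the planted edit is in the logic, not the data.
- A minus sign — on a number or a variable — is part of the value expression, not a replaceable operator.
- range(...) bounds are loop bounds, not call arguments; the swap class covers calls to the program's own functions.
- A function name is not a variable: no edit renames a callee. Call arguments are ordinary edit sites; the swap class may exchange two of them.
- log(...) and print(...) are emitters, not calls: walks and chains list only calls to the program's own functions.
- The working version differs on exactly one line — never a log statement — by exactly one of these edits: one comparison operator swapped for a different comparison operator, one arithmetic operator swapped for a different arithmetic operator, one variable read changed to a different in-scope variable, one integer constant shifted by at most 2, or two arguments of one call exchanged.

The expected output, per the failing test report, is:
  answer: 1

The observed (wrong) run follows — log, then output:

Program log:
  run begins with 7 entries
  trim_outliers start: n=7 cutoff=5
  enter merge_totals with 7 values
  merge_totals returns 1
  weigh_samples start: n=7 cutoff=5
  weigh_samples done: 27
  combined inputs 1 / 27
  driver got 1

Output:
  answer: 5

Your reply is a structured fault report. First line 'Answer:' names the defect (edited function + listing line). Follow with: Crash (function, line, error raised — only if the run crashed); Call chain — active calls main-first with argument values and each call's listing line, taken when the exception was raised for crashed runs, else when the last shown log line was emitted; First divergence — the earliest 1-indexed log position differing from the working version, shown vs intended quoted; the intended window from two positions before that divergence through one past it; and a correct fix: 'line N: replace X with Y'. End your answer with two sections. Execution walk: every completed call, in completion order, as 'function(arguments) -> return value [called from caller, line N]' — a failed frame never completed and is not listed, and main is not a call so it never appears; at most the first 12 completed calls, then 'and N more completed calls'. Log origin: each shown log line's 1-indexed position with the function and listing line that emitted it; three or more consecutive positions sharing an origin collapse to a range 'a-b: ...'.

Answer: the defect is in main at line 43.
Key observation: No log line changed; the fault shows up purely in the output.
Call chain: main.
First divergence: none — the logs agree in full.
Execution walk:
  merge_totals([9, 5, 7, 5, 11, 4, 5]) -> 1  [called from trim_outliers, line 26]
  weigh_samples([9, 5, 7, 5, 11, 4, 5], 5) -> 27  [called from trim_outliers, line 27]
  probe_limits(1, 27) -> 1  [called from trim_outliers, line 29]
  trim_outliers([9, 5, 7, 5, 11, 4, 5], 5) -> 1  [called from main, line 40]
  index_entries(1, 5) -> 1  [called from main, line 42]
Origin of each log line:
  1: logged in main at line 39
  2: logged in trim_outliers at line 25
  3: logged in merge_totals at line 2
  4: logged in merge_totals at line 7
  5: logged in weigh_samples at line 11
  6: logged in weigh_samples at line 16
  7: logged in trim_outliers at line 28
  8: logged in main at line 41
A correct fix: line 43: replace `acc` with `mark`.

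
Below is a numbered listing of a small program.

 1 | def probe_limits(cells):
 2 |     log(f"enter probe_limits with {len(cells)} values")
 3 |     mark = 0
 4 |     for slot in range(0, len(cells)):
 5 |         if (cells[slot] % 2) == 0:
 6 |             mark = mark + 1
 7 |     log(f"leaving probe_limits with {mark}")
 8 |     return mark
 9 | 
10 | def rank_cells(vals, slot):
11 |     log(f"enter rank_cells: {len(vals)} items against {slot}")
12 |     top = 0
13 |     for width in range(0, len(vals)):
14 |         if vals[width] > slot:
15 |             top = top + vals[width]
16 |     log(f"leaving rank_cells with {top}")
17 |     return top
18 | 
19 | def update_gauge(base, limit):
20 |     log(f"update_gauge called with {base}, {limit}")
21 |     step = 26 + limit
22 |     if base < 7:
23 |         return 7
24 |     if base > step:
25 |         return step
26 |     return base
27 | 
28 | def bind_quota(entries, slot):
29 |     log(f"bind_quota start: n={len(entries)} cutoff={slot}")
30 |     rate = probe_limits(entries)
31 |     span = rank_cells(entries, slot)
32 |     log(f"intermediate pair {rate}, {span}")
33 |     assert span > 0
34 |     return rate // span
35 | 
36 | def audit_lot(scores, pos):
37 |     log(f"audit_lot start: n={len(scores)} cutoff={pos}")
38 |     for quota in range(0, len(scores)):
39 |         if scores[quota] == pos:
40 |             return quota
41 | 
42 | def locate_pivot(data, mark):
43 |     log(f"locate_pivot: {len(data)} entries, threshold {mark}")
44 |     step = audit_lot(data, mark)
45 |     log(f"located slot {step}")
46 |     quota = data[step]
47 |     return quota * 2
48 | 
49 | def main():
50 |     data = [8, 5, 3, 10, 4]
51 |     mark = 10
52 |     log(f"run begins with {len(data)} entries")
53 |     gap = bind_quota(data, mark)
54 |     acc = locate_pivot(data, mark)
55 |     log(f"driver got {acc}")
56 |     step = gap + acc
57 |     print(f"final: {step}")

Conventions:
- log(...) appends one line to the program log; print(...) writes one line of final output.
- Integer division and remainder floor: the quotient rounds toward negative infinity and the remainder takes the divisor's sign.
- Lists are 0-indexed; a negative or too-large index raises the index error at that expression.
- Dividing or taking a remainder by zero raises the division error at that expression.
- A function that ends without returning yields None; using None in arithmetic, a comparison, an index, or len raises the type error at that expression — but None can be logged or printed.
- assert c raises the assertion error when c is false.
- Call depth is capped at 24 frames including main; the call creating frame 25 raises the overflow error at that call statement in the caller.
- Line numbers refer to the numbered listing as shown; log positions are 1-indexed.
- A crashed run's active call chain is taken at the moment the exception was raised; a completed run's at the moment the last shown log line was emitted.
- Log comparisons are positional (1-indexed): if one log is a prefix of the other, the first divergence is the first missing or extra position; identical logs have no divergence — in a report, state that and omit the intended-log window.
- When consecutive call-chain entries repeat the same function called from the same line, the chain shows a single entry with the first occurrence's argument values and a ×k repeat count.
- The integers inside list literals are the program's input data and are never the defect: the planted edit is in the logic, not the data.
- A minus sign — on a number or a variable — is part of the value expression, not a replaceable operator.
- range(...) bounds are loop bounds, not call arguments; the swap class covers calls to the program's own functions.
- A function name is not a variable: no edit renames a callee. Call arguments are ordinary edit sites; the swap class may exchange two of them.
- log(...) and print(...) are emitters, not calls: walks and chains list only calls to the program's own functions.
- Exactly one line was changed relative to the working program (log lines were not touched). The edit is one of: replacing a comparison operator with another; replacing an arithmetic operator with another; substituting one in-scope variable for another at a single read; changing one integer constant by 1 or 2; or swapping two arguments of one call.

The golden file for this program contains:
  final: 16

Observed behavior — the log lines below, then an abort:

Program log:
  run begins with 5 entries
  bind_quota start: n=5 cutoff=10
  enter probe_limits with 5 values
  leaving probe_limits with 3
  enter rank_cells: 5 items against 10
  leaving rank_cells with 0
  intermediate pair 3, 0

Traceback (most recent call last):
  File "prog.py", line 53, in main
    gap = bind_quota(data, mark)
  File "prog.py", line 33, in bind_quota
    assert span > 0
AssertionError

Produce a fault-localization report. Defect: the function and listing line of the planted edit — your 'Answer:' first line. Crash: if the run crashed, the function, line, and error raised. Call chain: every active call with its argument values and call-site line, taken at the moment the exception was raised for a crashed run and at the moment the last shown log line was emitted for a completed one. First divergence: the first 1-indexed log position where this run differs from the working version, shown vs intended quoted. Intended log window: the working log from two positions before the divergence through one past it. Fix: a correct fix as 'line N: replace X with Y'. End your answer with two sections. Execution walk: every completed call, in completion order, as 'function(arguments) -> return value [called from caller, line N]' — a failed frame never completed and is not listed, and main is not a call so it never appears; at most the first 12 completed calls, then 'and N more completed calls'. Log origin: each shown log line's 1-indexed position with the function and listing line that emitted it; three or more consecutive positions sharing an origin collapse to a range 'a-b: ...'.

Answer: the defect is in main at line 51.
The tell: Log line 2 is where behavior first shows: 'bind_quota start: n=5 cutoff=10' appears instead of 'bind_quota start: n=5 cutoff=8'.
Crash: bind_quota, line 33, AssertionError.
Call chain: main -> bind_quota([8, 5, 3, 10, 4], 10) (called at line 53).
First divergence: position 2; shown 'bind_quota start: n=5 cutoff=10' vs intended 'bind_quota start: n=5 cutoff=8'.
Intended log window:
  1: run begins with 5 entries
  2: bind_quota start: n=5 cutoff=8
  3: enter probe_limits with 5 values
Execution walk:
  probe_limits([8, 5, 3, 10, 4]) -> 3  [called from bind_quota, line 30]
  rank_cells([8, 5, 3, 10, 4], 10) -> 0  [called from bind_quota, line 31]
Log origin:
  1 — main, line 52
  2 — bind_quota, line 29
  3 — probe_limits, line 2
  4 — probe_limits, line 7
  5 — rank_cells, line 11
  6 — rank_cells, line 16
  7 — bind_quota, line 32
A correct fix: line 51: replace `10` with `8`.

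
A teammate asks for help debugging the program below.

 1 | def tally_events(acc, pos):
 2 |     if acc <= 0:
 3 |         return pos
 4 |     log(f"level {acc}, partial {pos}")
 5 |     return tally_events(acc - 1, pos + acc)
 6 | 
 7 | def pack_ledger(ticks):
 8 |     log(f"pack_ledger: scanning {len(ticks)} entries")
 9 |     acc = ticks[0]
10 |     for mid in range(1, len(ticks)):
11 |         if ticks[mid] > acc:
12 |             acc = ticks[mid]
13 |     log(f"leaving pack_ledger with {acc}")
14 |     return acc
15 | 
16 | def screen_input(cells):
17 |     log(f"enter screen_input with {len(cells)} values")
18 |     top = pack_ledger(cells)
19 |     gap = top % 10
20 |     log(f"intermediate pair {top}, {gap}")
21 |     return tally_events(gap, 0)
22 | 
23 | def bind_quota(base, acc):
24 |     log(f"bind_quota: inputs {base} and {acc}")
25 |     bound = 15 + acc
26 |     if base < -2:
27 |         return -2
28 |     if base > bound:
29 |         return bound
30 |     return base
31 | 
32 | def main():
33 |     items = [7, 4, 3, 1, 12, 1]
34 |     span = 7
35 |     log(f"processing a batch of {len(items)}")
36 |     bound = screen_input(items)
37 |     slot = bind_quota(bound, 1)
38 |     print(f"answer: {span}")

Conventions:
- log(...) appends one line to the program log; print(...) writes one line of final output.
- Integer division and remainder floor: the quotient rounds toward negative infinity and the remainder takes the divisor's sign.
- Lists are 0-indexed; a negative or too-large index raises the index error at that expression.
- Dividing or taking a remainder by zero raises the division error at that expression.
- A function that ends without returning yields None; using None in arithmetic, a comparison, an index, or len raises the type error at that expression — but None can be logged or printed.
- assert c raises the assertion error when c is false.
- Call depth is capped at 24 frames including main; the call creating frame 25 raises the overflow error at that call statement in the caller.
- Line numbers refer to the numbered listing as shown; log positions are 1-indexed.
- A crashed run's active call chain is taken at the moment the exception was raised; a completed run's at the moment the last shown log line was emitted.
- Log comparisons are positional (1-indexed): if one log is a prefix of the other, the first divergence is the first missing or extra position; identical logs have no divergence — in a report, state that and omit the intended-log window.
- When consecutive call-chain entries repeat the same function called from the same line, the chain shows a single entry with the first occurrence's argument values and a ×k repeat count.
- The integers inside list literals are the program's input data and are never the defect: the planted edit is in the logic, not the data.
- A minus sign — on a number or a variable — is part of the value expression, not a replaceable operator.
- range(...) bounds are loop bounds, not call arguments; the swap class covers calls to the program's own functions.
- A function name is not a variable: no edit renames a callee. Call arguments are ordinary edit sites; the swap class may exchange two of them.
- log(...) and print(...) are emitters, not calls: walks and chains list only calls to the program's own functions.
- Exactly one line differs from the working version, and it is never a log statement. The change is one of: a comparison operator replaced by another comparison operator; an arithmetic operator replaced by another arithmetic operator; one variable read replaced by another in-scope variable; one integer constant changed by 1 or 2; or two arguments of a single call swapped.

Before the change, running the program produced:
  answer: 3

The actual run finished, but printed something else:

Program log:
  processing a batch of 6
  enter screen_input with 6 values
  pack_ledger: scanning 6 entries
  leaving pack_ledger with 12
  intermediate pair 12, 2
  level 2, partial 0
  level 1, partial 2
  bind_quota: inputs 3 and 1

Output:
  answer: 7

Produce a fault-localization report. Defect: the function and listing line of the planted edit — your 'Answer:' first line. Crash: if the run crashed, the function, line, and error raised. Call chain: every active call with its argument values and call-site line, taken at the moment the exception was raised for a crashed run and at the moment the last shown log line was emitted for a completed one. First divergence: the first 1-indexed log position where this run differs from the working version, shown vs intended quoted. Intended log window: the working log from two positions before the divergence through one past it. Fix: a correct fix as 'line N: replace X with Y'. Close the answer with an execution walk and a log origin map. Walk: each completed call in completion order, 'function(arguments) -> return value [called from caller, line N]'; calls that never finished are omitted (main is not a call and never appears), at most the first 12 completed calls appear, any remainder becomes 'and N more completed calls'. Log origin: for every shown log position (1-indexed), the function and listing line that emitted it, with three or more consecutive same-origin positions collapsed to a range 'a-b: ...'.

Answer: the defect is in main at line 38.
Key fact: Nothing in the log betrays the bug — only the output does.
Call chain: main -> bind_quota(3, 1) (called at line 37).
First divergence: none; the two logs match at every position.
Execution walk:
  pack_ledger([7, 4, 3, 1, 12, 1]) -> 12  [called from screen_input, line 18]
  tally_events(0, 3) -> 3  [called from tally_events, line 5]
  tally_events(1, 2) -> 3  [called from tally_events, line 5]
  tally_events(2, 0) -> 3  [called from screen_input, line 21]
  screen_input([7, 4, 3, 1, 12, 1]) -> 3  [called from main, line 36]
  bind_quota(3, 1) -> 3  [called from main, line 37]
Log line origins:
  1 — main, line 35
  2 — screen_input, line 17
  3 — pack_ledger, line 8
  4 — pack_ledger, line 13
  5 — screen_input, line 20
  6 — tally_events, line 4
  7 — tally_events, line 4
  8 — bind_quota, line 24
A correct fix: line 38: replace `span` with `slot`.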